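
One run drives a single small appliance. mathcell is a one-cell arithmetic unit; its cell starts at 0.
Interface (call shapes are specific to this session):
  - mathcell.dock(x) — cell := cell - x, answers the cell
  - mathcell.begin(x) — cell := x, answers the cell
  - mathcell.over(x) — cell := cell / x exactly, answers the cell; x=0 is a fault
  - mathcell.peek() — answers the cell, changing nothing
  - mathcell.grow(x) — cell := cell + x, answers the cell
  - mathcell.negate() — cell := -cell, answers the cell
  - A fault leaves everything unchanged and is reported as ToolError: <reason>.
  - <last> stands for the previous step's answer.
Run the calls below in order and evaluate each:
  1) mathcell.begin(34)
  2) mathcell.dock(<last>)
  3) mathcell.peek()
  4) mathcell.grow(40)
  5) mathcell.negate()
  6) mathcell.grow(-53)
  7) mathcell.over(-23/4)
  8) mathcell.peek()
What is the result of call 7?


Answer: 372/23

Derivation:
Act: begin[x→34]
Obs: 34
Act: dock[x→<last>]
Obs: 0
Act: peek[]
Obs: 0
Act: grow[x→40]
Obs: 40
Act: negate[]
Obs: -40
Act: grow[x→-53]
Obs: -93
Act: over[x→-23/4]
Obs: 372/23
Act: peek[]
Obs: 372/23


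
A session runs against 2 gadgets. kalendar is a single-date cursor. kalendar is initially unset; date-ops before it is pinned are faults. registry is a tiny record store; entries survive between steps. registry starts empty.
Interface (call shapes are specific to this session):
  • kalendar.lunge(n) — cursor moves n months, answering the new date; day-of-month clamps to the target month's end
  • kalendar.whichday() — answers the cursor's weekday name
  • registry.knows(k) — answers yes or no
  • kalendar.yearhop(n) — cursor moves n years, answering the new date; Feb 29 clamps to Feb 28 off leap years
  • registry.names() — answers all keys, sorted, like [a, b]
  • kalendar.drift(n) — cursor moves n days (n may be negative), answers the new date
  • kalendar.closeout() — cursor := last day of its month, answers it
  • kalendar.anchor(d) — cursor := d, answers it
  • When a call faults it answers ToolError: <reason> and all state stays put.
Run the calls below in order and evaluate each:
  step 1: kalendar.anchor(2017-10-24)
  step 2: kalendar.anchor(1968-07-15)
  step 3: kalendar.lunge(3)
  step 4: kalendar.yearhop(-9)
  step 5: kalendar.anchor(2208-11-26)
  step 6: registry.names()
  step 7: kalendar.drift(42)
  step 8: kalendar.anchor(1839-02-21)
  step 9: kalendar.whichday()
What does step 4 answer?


Step: kalendar.anchor[d: 2017-10-24]
Result: 2017-10-24
Step: kalendar.anchor[d: 1968-07-15]
Result: 1968-07-15
Step: kalendar.lunge[n: 3]
Result: 1968-10-15
Step: kalendar.yearhop[n: -9]
Result: 1959-10-15
Step: kalendar.anchor[d: 2208-11-26]
Result: 2208-11-26
Step: registry.names[]
Result: []
Step: kalendar.drift[n: 42]
Result: 2209-01-07
Step: kalendar.anchor[d: 1839-02-21]
Result: 1839-02-21
Step: kalendar.whichday[]
Result: Thursday

Answer: 1959-10-15


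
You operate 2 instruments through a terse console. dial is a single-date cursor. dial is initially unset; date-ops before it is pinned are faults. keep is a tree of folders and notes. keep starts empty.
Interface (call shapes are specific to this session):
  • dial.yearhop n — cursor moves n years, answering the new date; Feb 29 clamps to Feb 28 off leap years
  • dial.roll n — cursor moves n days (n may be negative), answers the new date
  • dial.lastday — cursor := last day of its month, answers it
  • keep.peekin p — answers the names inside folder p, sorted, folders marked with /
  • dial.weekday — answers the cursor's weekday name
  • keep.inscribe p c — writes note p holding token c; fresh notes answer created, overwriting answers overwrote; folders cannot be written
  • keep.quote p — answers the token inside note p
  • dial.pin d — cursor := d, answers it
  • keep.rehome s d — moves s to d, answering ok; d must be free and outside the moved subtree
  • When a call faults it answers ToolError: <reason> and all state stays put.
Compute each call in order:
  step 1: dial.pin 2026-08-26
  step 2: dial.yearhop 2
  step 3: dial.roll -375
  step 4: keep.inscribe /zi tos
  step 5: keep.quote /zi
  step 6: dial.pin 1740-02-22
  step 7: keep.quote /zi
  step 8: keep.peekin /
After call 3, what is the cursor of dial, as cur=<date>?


Answer: cur=2027-08-17

Derivation:
>>> pin d=2026-08-26
[out] 2026-08-26
>>> yearhop n=2
[out] 2028-08-26
>>> roll n=-375
[out] 2027-08-17
>>> inscribe p=/zi c=tos
[out] created
>>> quote p=/zi
[out] tos
>>> pin d=1740-02-22
[out] 1740-02-22
>>> quote p=/zi
[out] tos
>>> peekin p=/
[out] [zi]


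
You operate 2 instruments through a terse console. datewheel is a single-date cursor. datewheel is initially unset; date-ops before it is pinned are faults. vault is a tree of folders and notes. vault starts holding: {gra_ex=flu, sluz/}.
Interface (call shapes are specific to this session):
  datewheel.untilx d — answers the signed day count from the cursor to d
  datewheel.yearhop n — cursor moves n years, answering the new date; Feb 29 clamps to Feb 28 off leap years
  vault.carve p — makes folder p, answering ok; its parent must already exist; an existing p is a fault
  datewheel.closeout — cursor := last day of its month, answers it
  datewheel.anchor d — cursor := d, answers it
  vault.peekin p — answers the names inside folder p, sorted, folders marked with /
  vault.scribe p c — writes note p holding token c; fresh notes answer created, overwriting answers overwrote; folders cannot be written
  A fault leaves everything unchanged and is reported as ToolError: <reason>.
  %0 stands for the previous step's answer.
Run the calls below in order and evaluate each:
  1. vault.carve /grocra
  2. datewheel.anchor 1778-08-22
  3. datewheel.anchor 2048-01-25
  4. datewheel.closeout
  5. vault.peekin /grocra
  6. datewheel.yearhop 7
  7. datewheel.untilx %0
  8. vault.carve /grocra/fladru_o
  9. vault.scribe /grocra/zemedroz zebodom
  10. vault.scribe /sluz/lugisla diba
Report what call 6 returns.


Answer: 2055-01-31

Derivation:
Step: vault.carve[p='/grocra']
Result: ok
Step: datewheel.anchor[d='1778-08-22']
Result: 1778-08-22
Step: datewheel.anchor[d='2048-01-25']
Result: 2048-01-25
Step: datewheel.closeout[]
Result: 2048-01-31
Step: vault.peekin[p='/grocra']
Result: []
Step: datewheel.yearhop[n='7']
Result: 2055-01-31
Step: datewheel.untilx[d='%0']
Result: 0
Step: vault.carve[p='/grocra/fladru_o']
Result: ok
Step: vault.scribe[p='/grocra/zemedroz'; c='zebodom']
Result: created
Step: vault.scribe[p='/sluz/lugisla'; c='diba']
Result: created


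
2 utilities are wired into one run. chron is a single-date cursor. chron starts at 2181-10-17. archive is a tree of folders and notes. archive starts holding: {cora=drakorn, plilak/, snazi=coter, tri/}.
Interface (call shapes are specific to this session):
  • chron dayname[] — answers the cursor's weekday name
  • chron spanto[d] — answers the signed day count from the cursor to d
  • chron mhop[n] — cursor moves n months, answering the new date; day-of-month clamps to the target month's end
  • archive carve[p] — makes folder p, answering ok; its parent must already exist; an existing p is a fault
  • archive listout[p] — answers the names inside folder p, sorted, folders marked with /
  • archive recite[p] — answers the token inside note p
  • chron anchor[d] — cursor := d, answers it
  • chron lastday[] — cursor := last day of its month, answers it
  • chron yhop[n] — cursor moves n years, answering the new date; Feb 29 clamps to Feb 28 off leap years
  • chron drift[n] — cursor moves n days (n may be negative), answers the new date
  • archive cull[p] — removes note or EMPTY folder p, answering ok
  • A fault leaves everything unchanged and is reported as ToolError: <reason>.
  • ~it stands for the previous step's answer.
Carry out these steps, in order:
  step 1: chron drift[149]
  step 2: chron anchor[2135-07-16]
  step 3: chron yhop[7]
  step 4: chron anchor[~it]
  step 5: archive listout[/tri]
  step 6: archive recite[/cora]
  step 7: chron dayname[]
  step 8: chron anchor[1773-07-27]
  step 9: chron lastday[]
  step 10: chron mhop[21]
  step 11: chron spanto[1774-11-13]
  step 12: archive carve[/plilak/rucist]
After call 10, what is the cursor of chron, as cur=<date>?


Answer: cur=1775-04-30

Derivation:
Using chron drift passing n: 149: 2182-03-15.
I call chron anchor passing d: 2135-07-16: 2135-07-16.
I invoke chron yhop passing n: 7, and observe 2142-07-16.
Then chron anchor passing d: ~it: 2142-07-16.
I invoke archive listout passing p: /tri, and observe [].
I invoke archive recite passing p: /cora: drakorn.
Using chron dayname(), and observe Monday.
Calling chron anchor passing d: 1773-07-27, → 1773-07-27.
I call chron lastday(), and see 1773-07-31.
I invoke chron mhop passing n: 21, and get 1775-04-30.
Calling chron spanto passing d: 1774-11-13, and observe -168.
Next I call archive carve passing p: /plilak/rucist, which returns ok.


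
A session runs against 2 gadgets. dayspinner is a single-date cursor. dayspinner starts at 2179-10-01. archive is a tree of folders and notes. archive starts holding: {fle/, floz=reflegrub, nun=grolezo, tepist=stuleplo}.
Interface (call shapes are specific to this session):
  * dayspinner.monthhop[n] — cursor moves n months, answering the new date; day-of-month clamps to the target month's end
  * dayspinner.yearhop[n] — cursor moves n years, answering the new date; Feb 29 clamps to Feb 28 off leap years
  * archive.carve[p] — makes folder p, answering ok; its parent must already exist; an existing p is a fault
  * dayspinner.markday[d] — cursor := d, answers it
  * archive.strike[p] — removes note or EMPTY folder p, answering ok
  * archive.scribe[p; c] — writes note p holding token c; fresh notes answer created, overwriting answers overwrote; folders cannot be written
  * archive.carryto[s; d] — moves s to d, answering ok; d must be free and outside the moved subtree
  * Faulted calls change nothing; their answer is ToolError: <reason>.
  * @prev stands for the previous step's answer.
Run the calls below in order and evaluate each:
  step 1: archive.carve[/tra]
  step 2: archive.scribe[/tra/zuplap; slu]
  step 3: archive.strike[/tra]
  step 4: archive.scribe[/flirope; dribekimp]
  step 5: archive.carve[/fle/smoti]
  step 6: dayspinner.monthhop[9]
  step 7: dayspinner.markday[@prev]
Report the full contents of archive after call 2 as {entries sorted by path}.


Answer: {fle/, floz=reflegrub, nun=grolezo, tepist=stuleplo, tra/, tra/zuplap=slu}

Derivation:
==> archive.carve(/tra)
<== ok
==> archive.scribe(/tra/zuplap, slu)
<== created
==> archive.strike(/tra)
<== ToolError: not empty
==> archive.scribe(/flirope, dribekimp)
<== created
==> archive.carve(/fle/smoti)
<== ok
==> dayspinner.monthhop(9)
<== 2180-07-01
==> dayspinner.markday(@prev)
<== 2180-07-01


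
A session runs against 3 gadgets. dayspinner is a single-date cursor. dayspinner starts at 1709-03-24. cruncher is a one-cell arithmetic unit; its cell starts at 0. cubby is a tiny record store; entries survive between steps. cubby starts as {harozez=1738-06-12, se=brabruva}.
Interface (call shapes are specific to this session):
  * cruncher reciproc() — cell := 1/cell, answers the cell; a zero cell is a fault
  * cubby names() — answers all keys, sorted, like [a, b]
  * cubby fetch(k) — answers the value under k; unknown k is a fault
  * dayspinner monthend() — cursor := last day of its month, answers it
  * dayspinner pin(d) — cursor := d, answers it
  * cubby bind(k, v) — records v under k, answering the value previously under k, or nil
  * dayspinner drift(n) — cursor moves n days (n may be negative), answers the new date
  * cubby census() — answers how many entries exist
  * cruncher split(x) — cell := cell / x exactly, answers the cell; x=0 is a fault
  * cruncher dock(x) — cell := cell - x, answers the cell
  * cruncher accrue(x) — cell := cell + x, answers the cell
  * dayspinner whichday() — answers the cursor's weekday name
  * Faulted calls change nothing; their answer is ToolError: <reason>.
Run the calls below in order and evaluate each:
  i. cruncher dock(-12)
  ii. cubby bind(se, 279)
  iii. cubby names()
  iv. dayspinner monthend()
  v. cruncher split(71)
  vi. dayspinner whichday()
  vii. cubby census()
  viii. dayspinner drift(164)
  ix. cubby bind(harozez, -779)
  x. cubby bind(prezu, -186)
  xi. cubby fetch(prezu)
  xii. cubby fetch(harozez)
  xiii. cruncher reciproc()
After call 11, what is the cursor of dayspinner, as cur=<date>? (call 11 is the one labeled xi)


Calling cruncher dock(-12), and observe 12.
Invoking cubby bind(se, 279): brabruva.
Calling cubby names, — result: [harozez, se].
Invoking dayspinner monthend(), and see 1709-03-31.
I call cruncher split(71), — result: 12/71.
I call dayspinner whichday(), which returns Sunday.
Now I run cubby census(), which returns 2.
I invoke dayspinner drift(164): 1709-09-11.
I run cubby bind(harozez, -779), which returns 1738-06-12.
I use cubby bind(prezu, -186), giving nil.
I invoke cubby fetch(prezu), and observe -186.
I call cubby fetch(harozez): -779.
I use cruncher reciproc, and get 71/12.

Answer: cur=1709-09-11


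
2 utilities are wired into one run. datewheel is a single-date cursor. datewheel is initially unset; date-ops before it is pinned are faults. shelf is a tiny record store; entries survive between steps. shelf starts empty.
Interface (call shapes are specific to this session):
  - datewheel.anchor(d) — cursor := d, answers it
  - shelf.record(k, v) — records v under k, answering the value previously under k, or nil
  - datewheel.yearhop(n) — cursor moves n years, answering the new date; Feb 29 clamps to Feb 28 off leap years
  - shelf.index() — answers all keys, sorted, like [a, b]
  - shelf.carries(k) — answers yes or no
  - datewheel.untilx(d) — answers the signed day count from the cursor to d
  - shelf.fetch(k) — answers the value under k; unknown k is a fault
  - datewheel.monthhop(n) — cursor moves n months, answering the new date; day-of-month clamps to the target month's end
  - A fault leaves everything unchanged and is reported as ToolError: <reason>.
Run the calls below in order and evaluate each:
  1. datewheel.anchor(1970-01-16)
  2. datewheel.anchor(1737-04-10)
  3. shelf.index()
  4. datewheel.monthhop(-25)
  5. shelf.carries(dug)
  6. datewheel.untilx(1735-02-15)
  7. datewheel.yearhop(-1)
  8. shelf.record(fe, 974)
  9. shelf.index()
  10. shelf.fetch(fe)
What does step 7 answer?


Answer: 1734-03-10

Derivation:
·→ anchor(d→1970-01-16)
·← 1970-01-16
·→ anchor(d→1737-04-10)
·← 1737-04-10
·→ index()
·← []
·→ monthhop(n→-25)
·← 1735-03-10
·→ carries(k→dug)
·← no
·→ untilx(d→1735-02-15)
·← -23
·→ yearhop(n→-1)
·← 1734-03-10
·→ record(k→fe, v→974)
·← nil
·→ index()
·← [fe]
·→ fetch(k→fe)
·← 974


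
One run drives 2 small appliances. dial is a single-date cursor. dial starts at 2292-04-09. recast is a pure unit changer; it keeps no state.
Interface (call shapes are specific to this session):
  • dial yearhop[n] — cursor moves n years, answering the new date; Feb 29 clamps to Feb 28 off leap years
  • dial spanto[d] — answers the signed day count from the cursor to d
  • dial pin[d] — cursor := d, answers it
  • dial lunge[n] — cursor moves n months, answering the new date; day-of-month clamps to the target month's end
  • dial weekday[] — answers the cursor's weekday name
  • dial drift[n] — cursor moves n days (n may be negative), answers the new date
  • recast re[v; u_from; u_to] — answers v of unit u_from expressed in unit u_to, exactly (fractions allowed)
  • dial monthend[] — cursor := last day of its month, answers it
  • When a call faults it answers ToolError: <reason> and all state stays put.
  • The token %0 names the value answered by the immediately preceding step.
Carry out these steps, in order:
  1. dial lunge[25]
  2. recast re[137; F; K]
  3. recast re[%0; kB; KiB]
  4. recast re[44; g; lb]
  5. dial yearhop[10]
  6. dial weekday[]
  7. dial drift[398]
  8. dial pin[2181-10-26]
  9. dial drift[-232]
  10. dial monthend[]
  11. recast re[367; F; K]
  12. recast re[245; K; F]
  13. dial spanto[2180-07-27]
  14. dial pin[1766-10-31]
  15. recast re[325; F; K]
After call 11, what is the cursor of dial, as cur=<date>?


·→ dial lunge(n=25)
·← 2294-05-09
·→ recast re(v=137, u_from=F, u_to=K)
·← 19889/60
·→ recast re(v=%0, u_from=kB, u_to=KiB)
·← 497225/1536
·→ recast re(v=44, u_from=g, u_to=lb)
·← 400000/4123567
·→ dial yearhop(n=10)
·← 2304-05-09
·→ dial weekday()
·← Monday
·→ dial drift(n=398)
·← 2305-06-11
·→ dial pin(d=2181-10-26)
·← 2181-10-26
·→ dial drift(n=-232)
·← 2181-03-08
·→ dial monthend()
·← 2181-03-31
·→ recast re(v=367, u_from=F, u_to=K)
·← 82667/180
·→ recast re(v=245, u_from=K, u_to=F)
·← -1867/100
·→ dial spanto(d=2180-07-27)
·← -247
·→ dial pin(d=1766-10-31)
·← 1766-10-31
·→ recast re(v=325, u_from=F, u_to=K)
·← 78467/180

Answer: cur=2181-03-31


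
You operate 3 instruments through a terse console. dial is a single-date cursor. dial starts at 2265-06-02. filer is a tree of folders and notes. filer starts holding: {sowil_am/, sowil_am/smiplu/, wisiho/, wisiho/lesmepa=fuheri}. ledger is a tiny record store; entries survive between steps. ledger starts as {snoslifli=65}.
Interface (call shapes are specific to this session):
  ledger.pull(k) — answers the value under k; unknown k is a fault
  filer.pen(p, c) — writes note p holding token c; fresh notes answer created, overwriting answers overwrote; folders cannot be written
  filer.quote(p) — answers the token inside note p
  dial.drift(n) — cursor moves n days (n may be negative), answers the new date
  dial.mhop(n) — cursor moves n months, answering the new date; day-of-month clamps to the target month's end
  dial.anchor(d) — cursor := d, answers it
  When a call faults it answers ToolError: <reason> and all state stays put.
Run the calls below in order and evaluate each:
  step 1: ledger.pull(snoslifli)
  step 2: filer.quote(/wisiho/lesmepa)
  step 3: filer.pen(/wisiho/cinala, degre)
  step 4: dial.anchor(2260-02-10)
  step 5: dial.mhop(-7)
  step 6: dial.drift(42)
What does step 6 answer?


Answer: 2259-08-21

Derivation:
~$ ledger.pull k: snoslifli
:: 65
~$ filer.quote p: /wisiho/lesmepa
:: fuheri
~$ filer.pen p: /wisiho/cinala c: degre
:: created
~$ dial.anchor d: 2260-02-10
:: 2260-02-10
~$ dial.mhop n: -7
:: 2259-07-10
~$ dial.drift n: 42
:: 2259-08-21


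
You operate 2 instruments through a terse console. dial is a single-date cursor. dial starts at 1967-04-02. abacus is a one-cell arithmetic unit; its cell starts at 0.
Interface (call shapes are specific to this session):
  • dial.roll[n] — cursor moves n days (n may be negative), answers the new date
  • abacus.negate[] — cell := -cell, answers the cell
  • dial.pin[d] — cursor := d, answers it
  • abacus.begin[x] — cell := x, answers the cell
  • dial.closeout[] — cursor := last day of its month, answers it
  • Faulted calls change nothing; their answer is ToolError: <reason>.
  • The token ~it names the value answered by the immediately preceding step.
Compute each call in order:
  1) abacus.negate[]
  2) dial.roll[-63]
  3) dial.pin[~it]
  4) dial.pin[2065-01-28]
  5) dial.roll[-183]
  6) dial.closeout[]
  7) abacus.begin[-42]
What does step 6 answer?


Answer: 2064-07-31

Derivation:
>>> abacus.negate
[out] 0
>>> dial.roll n: -63
[out] 1967-01-29
>>> dial.pin d: ~it
[out] 1967-01-29
>>> dial.pin d: 2065-01-28
[out] 2065-01-28
>>> dial.roll n: -183
[out] 2064-07-29
>>> dial.closeout
[out] 2064-07-31
>>> abacus.begin x: -42
[out] -42


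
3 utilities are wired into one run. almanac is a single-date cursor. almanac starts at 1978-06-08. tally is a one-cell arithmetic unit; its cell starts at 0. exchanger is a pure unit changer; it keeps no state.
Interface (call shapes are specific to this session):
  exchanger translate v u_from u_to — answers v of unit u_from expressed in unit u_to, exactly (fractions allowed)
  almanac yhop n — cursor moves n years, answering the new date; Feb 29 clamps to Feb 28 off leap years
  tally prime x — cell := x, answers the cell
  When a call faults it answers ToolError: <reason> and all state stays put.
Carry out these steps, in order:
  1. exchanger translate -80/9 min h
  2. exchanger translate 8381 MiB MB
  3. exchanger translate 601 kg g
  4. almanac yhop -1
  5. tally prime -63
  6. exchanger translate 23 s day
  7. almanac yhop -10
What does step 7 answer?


[in] exchanger translate v='-80/9' u_from='min' u_to='h'
[out] -4/27
[in] exchanger translate v='8381' u_from='MiB' u_to='MB'
[out] 137314304/15625
[in] exchanger translate v='601' u_from='kg' u_to='g'
[out] 601000
[in] almanac yhop n='-1'
[out] 1977-06-08
[in] tally prime x='-63'
[out] -63
[in] exchanger translate v='23' u_from='s' u_to='day'
[out] 23/86400
[in] almanac yhop n='-10'
[out] 1967-06-08

Answer: 1967-06-08


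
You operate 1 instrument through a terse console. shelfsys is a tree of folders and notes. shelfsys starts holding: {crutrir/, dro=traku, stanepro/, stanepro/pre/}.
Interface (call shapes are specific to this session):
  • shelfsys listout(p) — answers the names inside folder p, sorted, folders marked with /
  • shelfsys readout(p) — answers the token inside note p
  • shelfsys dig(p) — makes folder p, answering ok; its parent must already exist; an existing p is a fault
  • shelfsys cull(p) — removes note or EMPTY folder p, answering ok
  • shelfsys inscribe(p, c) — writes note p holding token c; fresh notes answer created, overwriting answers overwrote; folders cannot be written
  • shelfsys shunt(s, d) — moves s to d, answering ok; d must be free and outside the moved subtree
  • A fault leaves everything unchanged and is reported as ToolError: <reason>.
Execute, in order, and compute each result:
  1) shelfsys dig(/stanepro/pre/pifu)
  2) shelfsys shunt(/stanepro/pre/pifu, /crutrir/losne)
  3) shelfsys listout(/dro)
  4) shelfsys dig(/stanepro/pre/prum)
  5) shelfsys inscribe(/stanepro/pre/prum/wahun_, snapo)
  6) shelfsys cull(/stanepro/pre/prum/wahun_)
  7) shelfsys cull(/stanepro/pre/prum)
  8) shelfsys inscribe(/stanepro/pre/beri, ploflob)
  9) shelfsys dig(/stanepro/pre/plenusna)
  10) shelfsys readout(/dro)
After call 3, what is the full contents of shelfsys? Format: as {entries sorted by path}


> shelfsys dig p→/stanepro/pre/pifu
:: ok
> shelfsys shunt s→/stanepro/pre/pifu d→/crutrir/losne
:: ok
> shelfsys listout p→/dro
:: ToolError: not a directory
> shelfsys dig p→/stanepro/pre/prum
:: ok
> shelfsys inscribe p→/stanepro/pre/prum/wahun_ c→snapo
:: created
> shelfsys cull p→/stanepro/pre/prum/wahun_
:: ok
> shelfsys cull p→/stanepro/pre/prum
:: ok
> shelfsys inscribe p→/stanepro/pre/beri c→ploflob
:: created
> shelfsys dig p→/stanepro/pre/plenusna
:: ok
> shelfsys readout p→/dro
:: traku

Answer: {crutrir/, crutrir/losne/, dro=traku, stanepro/, stanepro/pre/}


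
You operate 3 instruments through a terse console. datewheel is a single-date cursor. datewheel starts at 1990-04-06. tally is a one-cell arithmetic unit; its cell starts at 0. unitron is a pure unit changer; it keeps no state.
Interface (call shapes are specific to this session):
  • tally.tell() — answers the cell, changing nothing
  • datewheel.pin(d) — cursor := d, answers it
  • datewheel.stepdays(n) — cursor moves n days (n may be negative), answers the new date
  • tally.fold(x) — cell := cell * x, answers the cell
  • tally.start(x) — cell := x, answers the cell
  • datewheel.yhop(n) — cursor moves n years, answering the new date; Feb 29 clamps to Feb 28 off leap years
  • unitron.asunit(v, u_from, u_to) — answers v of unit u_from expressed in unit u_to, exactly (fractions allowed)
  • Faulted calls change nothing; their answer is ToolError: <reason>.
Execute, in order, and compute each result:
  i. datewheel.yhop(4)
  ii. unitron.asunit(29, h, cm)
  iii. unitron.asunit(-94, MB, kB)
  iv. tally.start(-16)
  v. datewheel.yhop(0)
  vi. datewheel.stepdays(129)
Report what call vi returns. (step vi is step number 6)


Answer: 1994-08-13

Derivation:
Do: datewheel.yhop[n→4]
See: 1994-04-06
Do: unitron.asunit[v→29; u_from→h; u_to→cm]
See: ToolError: incompatible units
Do: unitron.asunit[v→-94; u_from→MB; u_to→kB]
See: -94000
Do: tally.start[x→-16]
See: -16
Do: datewheel.yhop[n→0]
See: 1994-04-06
Do: datewheel.stepdays[n→129]
See: 1994-08-13


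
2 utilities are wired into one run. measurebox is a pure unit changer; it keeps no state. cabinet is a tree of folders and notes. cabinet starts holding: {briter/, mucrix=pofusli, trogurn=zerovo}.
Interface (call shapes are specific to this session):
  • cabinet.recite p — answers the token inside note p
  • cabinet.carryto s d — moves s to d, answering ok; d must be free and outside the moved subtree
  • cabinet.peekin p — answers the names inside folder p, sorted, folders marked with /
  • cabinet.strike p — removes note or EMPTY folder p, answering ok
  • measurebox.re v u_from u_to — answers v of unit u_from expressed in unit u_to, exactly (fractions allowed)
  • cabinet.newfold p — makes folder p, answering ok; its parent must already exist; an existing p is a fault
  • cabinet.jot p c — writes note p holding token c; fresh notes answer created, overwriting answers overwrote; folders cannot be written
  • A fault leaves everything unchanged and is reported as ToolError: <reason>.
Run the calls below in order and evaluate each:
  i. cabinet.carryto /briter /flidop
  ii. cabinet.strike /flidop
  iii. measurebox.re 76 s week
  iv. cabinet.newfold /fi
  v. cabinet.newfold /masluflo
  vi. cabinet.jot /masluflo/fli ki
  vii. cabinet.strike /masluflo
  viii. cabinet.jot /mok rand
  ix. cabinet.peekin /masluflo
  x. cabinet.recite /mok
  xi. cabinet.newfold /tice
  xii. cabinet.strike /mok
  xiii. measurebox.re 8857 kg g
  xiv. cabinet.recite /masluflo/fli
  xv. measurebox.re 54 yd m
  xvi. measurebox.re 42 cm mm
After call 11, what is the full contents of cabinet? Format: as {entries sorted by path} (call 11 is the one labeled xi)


Answer: {fi/, masluflo/, masluflo/fli=ki, mok=rand, mucrix=pofusli, tice/, trogurn=zerovo}

Derivation:
I call carryto with s=/briter, d=/flidop, → ok.
I use strike with p=/flidop, and see ok.
Invoking re with v=76, u_from=s, u_to=week: 19/151200.
Invoking newfold with p=/fi, which returns ok.
I use newfold with p=/masluflo, — result: ok.
I use jot with p=/masluflo/fli, c=ki, giving created.
Using strike with p=/masluflo, — result: ToolError: not empty.
I run jot with p=/mok, c=rand, → created.
Invoking peekin with p=/masluflo, → [fli].
I invoke recite with p=/mok, giving rand.
Using newfold with p=/tice, which returns ok.
Now I run strike with p=/mok, — result: ok.
Next I call re with v=8857, u_from=kg, u_to=g, which returns 8857000.
Now I run recite with p=/masluflo/fli, and see ki.
Using re with v=54, u_from=yd, u_to=m, giving 30861/625.
I invoke re with v=42, u_from=cm, u_to=mm, and see 420.


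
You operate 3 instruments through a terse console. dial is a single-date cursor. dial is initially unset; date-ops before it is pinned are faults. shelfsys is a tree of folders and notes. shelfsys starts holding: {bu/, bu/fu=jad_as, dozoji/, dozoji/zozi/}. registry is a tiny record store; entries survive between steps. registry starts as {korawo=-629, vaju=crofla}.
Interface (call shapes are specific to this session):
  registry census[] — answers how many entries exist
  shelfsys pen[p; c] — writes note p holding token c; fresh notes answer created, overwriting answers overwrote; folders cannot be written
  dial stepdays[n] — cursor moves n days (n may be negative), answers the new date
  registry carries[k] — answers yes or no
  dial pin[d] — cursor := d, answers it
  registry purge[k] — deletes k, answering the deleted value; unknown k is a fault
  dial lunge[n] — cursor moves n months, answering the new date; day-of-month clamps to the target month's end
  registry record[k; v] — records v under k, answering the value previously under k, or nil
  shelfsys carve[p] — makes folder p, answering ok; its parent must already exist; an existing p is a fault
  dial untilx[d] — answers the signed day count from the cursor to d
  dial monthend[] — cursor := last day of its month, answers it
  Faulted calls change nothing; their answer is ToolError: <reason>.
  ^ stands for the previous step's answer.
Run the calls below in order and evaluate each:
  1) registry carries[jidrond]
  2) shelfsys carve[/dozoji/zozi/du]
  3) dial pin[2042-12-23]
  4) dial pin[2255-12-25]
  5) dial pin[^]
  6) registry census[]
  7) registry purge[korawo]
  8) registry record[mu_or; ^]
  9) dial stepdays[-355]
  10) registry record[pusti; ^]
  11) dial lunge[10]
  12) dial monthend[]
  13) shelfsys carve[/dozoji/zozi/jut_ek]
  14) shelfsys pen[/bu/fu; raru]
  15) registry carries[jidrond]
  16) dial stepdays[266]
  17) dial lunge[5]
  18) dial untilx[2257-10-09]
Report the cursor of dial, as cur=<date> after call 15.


;; registry carries(k→jidrond) ~> no
;; shelfsys carve(p→/dozoji/zozi/du) ~> ok
;; dial pin(d→2042-12-23) ~> 2042-12-23
;; dial pin(d→2255-12-25) ~> 2255-12-25
;; dial pin(d→^) ~> 2255-12-25
;; registry census() ~> 2
;; registry purge(k→korawo) ~> -629
;; registry record(k→mu_or, v→^) ~> nil
;; dial stepdays(n→-355) ~> 2255-01-04
;; registry record(k→pusti, v→^) ~> nil
;; dial lunge(n→10) ~> 2255-11-04
;; dial monthend() ~> 2255-11-30
;; shelfsys carve(p→/dozoji/zozi/jut_ek) ~> ok
;; shelfsys pen(p→/bu/fu, c→raru) ~> overwrote
;; registry carries(k→jidrond) ~> no
;; dial stepdays(n→266) ~> 2256-08-22
;; dial lunge(n→5) ~> 2257-01-22
;; dial untilx(d→2257-10-09) ~> 260

Answer: cur=2255-11-30


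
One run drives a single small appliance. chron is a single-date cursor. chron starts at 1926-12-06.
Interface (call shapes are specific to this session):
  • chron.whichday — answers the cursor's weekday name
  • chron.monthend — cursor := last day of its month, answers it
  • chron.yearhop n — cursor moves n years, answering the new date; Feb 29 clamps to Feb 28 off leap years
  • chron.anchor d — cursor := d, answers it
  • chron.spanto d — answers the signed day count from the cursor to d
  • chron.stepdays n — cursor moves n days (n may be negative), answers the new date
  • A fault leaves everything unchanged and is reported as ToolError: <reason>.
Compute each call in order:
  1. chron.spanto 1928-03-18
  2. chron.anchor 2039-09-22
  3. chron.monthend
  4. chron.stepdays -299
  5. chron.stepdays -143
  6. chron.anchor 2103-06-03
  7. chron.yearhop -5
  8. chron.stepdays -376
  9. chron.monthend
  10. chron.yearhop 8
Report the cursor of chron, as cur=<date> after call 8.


Act: chron.spanto[d=1928-03-18]
Obs: 468
Act: chron.anchor[d=2039-09-22]
Obs: 2039-09-22
Act: chron.monthend[]
Obs: 2039-09-30
Act: chron.stepdays[n=-299]
Obs: 2038-12-05
Act: chron.stepdays[n=-143]
Obs: 2038-07-15
Act: chron.anchor[d=2103-06-03]
Obs: 2103-06-03
Act: chron.yearhop[n=-5]
Obs: 2098-06-03
Act: chron.stepdays[n=-376]
Obs: 2097-05-23
Act: chron.monthend[]
Obs: 2097-05-31
Act: chron.yearhop[n=8]
Obs: 2105-05-31

Answer: cur=2097-05-23


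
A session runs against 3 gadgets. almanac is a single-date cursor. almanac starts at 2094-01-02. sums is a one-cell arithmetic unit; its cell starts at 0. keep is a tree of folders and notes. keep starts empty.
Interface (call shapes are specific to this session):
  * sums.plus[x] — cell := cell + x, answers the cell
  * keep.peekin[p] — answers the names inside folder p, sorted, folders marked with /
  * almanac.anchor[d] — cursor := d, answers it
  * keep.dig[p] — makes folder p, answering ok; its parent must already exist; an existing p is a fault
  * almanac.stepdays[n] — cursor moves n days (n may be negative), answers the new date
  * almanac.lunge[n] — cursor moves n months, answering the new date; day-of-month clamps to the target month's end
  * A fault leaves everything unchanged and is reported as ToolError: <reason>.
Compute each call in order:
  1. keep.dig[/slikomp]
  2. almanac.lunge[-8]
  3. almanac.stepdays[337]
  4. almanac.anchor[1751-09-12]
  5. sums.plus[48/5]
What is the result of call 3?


Then dig using p=/slikomp: ok.
I call lunge using n=-8: 2093-05-02.
Next I call stepdays using n=337, → 2094-04-04.
Using anchor using d=1751-09-12, and see 1751-09-12.
I try plus using x=48/5, giving 48/5.

Answer: 2094-04-04


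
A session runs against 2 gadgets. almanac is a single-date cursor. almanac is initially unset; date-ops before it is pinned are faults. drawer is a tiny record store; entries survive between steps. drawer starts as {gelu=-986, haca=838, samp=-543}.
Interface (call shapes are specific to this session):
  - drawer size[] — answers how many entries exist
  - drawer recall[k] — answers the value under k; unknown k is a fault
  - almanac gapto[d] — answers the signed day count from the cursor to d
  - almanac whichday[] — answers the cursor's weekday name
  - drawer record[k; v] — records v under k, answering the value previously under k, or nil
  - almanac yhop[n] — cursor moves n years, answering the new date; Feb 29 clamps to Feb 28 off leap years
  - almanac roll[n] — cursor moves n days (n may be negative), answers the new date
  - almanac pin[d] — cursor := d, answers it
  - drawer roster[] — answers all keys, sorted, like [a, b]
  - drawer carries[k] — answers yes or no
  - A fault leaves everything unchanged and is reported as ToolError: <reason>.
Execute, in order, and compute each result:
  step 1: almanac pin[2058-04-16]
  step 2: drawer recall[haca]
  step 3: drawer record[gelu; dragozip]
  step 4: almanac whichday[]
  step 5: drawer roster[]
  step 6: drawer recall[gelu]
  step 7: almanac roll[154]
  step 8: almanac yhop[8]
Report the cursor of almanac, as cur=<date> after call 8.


>> almanac pin(2058-04-16)
<< 2058-04-16
>> drawer recall(haca)
<< 838
>> drawer record(gelu, dragozip)
<< -986
>> almanac whichday()
<< Tuesday
>> drawer roster()
<< [gelu, haca, samp]
>> drawer recall(gelu)
<< dragozip
>> almanac roll(154)
<< 2058-09-17
>> almanac yhop(8)
<< 2066-09-17

Answer: cur=2066-09-17


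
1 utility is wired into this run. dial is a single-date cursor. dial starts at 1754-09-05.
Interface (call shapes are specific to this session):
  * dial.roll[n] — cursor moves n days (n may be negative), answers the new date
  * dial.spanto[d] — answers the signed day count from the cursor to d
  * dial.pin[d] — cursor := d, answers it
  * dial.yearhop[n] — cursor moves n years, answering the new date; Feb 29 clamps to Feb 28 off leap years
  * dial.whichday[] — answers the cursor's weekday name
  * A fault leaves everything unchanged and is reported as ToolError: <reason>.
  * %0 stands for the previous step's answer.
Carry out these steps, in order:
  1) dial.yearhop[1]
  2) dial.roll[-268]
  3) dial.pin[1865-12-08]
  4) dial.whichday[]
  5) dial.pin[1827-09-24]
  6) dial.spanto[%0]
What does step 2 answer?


Answer: 1754-12-11

Derivation:
==> dial.yearhop(1)
<== 1755-09-05
==> dial.roll(-268)
<== 1754-12-11
==> dial.pin(1865-12-08)
<== 1865-12-08
==> dial.whichday()
<== Friday
==> dial.pin(1827-09-24)
<== 1827-09-24
==> dial.spanto(%0)
<== 0


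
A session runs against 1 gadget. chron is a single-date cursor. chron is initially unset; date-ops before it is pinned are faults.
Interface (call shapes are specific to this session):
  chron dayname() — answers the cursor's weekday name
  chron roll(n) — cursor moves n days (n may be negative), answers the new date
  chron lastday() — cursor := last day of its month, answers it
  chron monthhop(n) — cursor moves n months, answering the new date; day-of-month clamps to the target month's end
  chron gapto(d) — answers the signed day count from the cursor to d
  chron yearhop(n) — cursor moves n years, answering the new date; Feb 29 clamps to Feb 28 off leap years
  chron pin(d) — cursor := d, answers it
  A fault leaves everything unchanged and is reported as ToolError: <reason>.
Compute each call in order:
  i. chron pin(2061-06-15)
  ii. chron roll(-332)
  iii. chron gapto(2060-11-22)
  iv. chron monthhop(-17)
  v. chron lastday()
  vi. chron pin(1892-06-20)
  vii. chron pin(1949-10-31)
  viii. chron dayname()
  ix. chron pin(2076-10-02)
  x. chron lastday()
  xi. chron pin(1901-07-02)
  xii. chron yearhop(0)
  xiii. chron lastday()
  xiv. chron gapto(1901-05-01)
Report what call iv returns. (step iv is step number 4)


Answer: 2059-02-18

Derivation:
Act: chron pin[d=2061-06-15]
Obs: 2061-06-15
Act: chron roll[n=-332]
Obs: 2060-07-18
Act: chron gapto[d=2060-11-22]
Obs: 127
Act: chron monthhop[n=-17]
Obs: 2059-02-18
Act: chron lastday[]
Obs: 2059-02-28
Act: chron pin[d=1892-06-20]
Obs: 1892-06-20
Act: chron pin[d=1949-10-31]
Obs: 1949-10-31
Act: chron dayname[]
Obs: Monday
Act: chron pin[d=2076-10-02]
Obs: 2076-10-02
Act: chron lastday[]
Obs: 2076-10-31
Act: chron pin[d=1901-07-02]
Obs: 1901-07-02
Act: chron yearhop[n=0]
Obs: 1901-07-02
Act: chron lastday[]
Obs: 1901-07-31
Act: chron gapto[d=1901-05-01]
Obs: -91


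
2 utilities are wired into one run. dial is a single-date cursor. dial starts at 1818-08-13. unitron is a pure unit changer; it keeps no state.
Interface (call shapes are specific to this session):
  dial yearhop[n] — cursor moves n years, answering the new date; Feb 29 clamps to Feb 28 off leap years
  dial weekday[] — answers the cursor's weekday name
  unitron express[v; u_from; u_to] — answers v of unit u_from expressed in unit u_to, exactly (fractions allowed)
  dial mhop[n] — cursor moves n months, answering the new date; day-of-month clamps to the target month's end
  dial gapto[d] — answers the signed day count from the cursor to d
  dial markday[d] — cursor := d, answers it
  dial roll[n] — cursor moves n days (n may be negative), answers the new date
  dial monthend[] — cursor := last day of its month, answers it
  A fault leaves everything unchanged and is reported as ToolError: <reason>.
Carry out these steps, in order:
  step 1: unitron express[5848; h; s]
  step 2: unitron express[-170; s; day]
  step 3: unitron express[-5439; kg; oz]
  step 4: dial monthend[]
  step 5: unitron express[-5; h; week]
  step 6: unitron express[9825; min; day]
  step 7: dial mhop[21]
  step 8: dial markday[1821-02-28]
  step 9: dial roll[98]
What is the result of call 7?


-> unitron express(5848, h, s)
<- 21052800
-> unitron express(-170, s, day)
<- -17/8640
-> unitron express(-5439, kg, oz)
<- -1243200000000/6479891
-> dial monthend()
<- 1818-08-31
-> unitron express(-5, h, week)
<- -5/168
-> unitron express(9825, min, day)
<- 655/96
-> dial mhop(21)
<- 1820-05-31
-> dial markday(1821-02-28)
<- 1821-02-28
-> dial roll(98)
<- 1821-06-06

Answer: 1820-05-31


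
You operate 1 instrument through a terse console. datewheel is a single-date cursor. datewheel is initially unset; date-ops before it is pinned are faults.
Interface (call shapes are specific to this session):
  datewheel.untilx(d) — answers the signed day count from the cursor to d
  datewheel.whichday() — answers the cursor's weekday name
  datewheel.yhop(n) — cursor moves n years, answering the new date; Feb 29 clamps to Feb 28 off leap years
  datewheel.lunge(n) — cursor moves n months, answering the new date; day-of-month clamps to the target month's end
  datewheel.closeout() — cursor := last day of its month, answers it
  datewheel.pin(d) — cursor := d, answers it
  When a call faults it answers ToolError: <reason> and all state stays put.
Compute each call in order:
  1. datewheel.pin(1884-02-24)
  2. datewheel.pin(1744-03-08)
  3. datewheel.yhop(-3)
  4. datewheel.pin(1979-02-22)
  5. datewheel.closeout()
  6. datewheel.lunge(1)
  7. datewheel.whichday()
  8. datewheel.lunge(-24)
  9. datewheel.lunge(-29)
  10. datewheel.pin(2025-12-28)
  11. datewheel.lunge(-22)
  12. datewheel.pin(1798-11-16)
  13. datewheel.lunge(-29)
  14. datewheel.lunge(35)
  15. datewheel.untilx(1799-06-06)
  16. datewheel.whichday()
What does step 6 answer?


>> datewheel.pin(d: 1884-02-24)
<< 1884-02-24
>> datewheel.pin(d: 1744-03-08)
<< 1744-03-08
>> datewheel.yhop(n: -3)
<< 1741-03-08
>> datewheel.pin(d: 1979-02-22)
<< 1979-02-22
>> datewheel.closeout()
<< 1979-02-28
>> datewheel.lunge(n: 1)
<< 1979-03-28
>> datewheel.whichday()
<< Wednesday
>> datewheel.lunge(n: -24)
<< 1977-03-28
>> datewheel.lunge(n: -29)
<< 1974-10-28
>> datewheel.pin(d: 2025-12-28)
<< 2025-12-28
>> datewheel.lunge(n: -22)
<< 2024-02-28
>> datewheel.pin(d: 1798-11-16)
<< 1798-11-16
>> datewheel.lunge(n: -29)
<< 1796-06-16
>> datewheel.lunge(n: 35)
<< 1799-05-16
>> datewheel.untilx(d: 1799-06-06)
<< 21
>> datewheel.whichday()
<< Thursday

Answer: 1979-03-28
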